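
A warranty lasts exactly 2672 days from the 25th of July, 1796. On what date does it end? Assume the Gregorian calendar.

November 19, 1803

+365 (one year) → Jul 25, 1797 (2307 left).
+365 (one year) → Jul 25, 1798 (1942 left).
+365 (one year) → Jul 25, 1799 (1577 left).
+365 (one year) → Jul 25, 1800 (1212 left).
+365 (one year) → Jul 25, 1801 (847 left).
+365 (one year) → Jul 25, 1802 (482 left).
+365 (one year) → Jul 25, 1803 (117 left).
Jul has 31 days: +7 → Aug 1, 1803 (110 left).
Aug has 31 days: +31 → Sep 1, 1803 (79 left).
Sep has 30 days: +30 → Oct 1, 1803 (49 left).
Oct has 31 days: +31 → Nov 1, 1803 (18 left).
+18 → Nov 19, 1803.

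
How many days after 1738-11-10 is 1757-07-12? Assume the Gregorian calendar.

6819

Nov 10, 1738 → Nov 10, 1739: 365 days.
Nov 10, 1739 → Nov 10, 1740: 366 days (Feb 29, 1740 is in that span).
Nov 10, 1740 → Nov 10, 1741: 365 days.
Nov 10, 1741 → Nov 10, 1742: 365 days.
Nov 10, 1742 → Nov 10, 1743: 365 days.
Nov 10, 1743 → Nov 10, 1744: 366 days (Feb 29, 1744 is in that span).
Nov 10, 1744 → Nov 10, 1745: 365 days.
Nov 10, 1745 → Nov 10, 1746: 365 days.
Nov 10, 1746 → Nov 10, 1747: 365 days.
Nov 10, 1747 → Nov 10, 1748: 366 days (Feb 29, 1748 is in that span).
Nov 10, 1748 → Nov 10, 1749: 365 days.
Nov 10, 1749 → Nov 10, 1750: 365 days.
Nov 10, 1750 → Nov 10, 1751: 365 days.
Nov 10, 1751 → Nov 10, 1752: 366 days (Feb 29, 1752 is in that span).
Nov 10, 1752 → Nov 10, 1753: 365 days.
Nov 10, 1753 → Nov 10, 1754: 365 days.
Nov 10, 1754 → Nov 10, 1755: 365 days.
Nov 10, 1755 → Nov 10, 1756: 366 days (Feb 29, 1756 is in that span).
Nov 10, 1756 → Dec 10, 1756: 30 days (November has 30).
Dec 10, 1756 → Jan 10, 1757: 31 days (December has 31).
Jan 10, 1757 → Feb 10, 1757: 31 days (January has 31).
Feb 10, 1757 → Mar 10, 1757: 28 days (February has 28).
Mar 10, 1757 → Apr 10, 1757: 31 days (March has 31).
Apr 10, 1757 → May 10, 1757: 30 days (April has 30).
May 10, 1757 → Jun 10, 1757: 31 days (May has 31).
Jun 10, 1757 → Jul 10, 1757: 30 days (June has 30).
Jul 10, 1757 → Jul 12, 1757: 2 days.
Total: 6819 days.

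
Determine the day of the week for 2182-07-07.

Doomsday rule: the anchor day for the 2100s is Sunday. For year 82: 82÷12 = 6 r 10, and 10÷4 = 2, so 6+10+2 = 18.
Sunday + 18 ≡ Thursday — that's 2182's doomsday.
In July the doomsday date is Jul 11.
Jul 7 is 4 days before Jul 11; 4 mod 7 = 4, so Thursday − 4 = Sunday.

Sunday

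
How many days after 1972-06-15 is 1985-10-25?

4880

Jun 15, 1972 → Jun 15, 1973: 365 days.
Jun 15, 1973 → Jun 15, 1974: 365 days.
Jun 15, 1974 → Jun 15, 1975: 365 days.
Jun 15, 1975 → Jun 15, 1976: 366 days (Feb 29, 1976 is in that span).
Jun 15, 1976 → Jun 15, 1977: 365 days.
Jun 15, 1977 → Jun 15, 1978: 365 days.
Jun 15, 1978 → Jun 15, 1979: 365 days.
Jun 15, 1979 → Jun 15, 1980: 366 days (Feb 29, 1980 is in that span).
Jun 15, 1980 → Jun 15, 1981: 365 days.
Jun 15, 1981 → Jun 15, 1982: 365 days.
Jun 15, 1982 → Jun 15, 1983: 365 days.
Jun 15, 1983 → Jun 15, 1984: 366 days (Feb 29, 1984 is in that span).
Jun 15, 1984 → Jun 15, 1985: 365 days.
Jun 15, 1985 → Jul 15, 1985: 30 days (June has 30).
Jul 15, 1985 → Aug 15, 1985: 31 days (July has 31).
Aug 15, 1985 → Sep 15, 1985: 31 days (August has 31).
Sep 15, 1985 → Oct 15, 1985: 30 days (September has 30).
Oct 15, 1985 → Oct 25, 1985: 10 days.
Total: 4880 days.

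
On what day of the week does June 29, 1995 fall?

Thursday

Doomsday rule: the anchor day for the 1900s is Wednesday. For year 95: 95÷12 = 7 r 11, and 11÷4 = 2, so 7+11+2 = 20.
Wednesday + 20 ≡ Tuesday — that's 1995's doomsday.
In June the doomsday date is Jun 6.
Jun 29 is 23 days after Jun 6; 23 mod 7 = 2, so Tuesday + 2 = Thursday.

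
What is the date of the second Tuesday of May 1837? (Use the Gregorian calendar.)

May 9, 1837

May 1, 1837 is a Monday.
The first Tuesday is therefore May 2 (1 days later).
The second Tuesday is 2 + 1×7 = May 9.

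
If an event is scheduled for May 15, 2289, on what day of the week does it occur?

Doomsday rule: the anchor day for the 2200s is Friday. For year 89: 89÷12 = 7 r 5, and 5÷4 = 1, so 7+5+1 = 13.
Friday + 13 ≡ Thursday — that's 2289's doomsday.
In May the doomsday date is May 9.
May 15 is 6 days after May 9; 6 mod 7 = 6, so Thursday + 6 = Wednesday.

Wednesday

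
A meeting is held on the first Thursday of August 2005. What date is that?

August 1, 2005 is a Monday.
The first Thursday is therefore August 4 (3 days later).

August 4, 2005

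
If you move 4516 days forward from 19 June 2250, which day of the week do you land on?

First find the weekday of Jun 19, 2250. Doomsday rule: the anchor day for the 2200s is Friday. For year 50: 50÷12 = 4 r 2, and 2÷4 = 0, so 4+2+0 = 6.
Friday + 6 ≡ Thursday — that's 2250's doomsday.
In June the doomsday date is Jun 6.
Jun 19 is 13 days after Jun 6; 13 mod 7 = 6, so Thursday + 6 = Wednesday.
4516 mod 7 = 1, so 4516 days after a Wednesday is Wednesday + 1 = Thursday.

Thursday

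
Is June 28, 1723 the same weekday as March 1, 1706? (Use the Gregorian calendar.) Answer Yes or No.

Yes

From Mar 1, 1706 to Jun 28, 1723 is 6328 days.
6328 mod 7 = 0, so they are the same weekday.
(Mar 1, 1706 is a Monday; Jun 28, 1723 is a Monday.)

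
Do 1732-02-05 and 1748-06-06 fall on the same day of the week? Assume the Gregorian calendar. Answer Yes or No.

No

From Feb 5, 1732 to Jun 6, 1748 is 5966 days.
5966 mod 7 = 2, so they are different weekdays.
(Feb 5, 1732 is a Tuesday; Jun 6, 1748 is a Thursday.)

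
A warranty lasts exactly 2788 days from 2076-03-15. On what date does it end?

November 2, 2083

+365 (one year) → Mar 15, 2077 (2423 left).
+365 (one year) → Mar 15, 2078 (2058 left).
+365 (one year) → Mar 15, 2079 (1693 left).
+366 (one year; includes Feb 29, 2080) → Mar 15, 2080 (1327 left).
+365 (one year) → Mar 15, 2081 (962 left).
+365 (one year) → Mar 15, 2082 (597 left).
+365 (one year) → Mar 15, 2083 (232 left).
Mar has 31 days: +17 → Apr 1, 2083 (215 left).
Apr has 30 days: +30 → May 1, 2083 (185 left).
May has 31 days: +31 → Jun 1, 2083 (154 left).
Jun has 30 days: +30 → Jul 1, 2083 (124 left).
Jul has 31 days: +31 → Aug 1, 2083 (93 left).
Aug has 31 days: +31 → Sep 1, 2083 (62 left).
Sep has 30 days: +30 → Oct 1, 2083 (32 left).
Oct has 31 days: +31 → Nov 1, 2083 (1 left).
+1 → Nov 2, 2083.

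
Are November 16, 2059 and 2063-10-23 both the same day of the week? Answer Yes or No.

No

From Nov 16, 2059 to Oct 23, 2063 is 1437 days.
1437 mod 7 = 2, so they are different weekdays.
(Nov 16, 2059 is a Sunday; Oct 23, 2063 is a Tuesday.)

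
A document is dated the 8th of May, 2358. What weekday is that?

Doomsday rule: the anchor day for the 2300s is Wednesday. For year 58: 58÷12 = 4 r 10, and 10÷4 = 2, so 4+10+2 = 16.
Wednesday + 16 ≡ Friday — that's 2358's doomsday.
In May the doomsday date is May 9.
May 8 is 1 day before May 9; 1 mod 7 = 1, so Friday − 1 = Thursday.

Thursday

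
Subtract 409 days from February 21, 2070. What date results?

January 8, 2069

−365 (one year) → Feb 21, 2069 (44 left).
−21 → Jan 31, 2069 (end of Jan, 31 days; 23 left).
−23 → Jan 8, 2069.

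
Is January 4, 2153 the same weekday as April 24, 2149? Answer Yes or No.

From Apr 24, 2149 to Jan 4, 2153 is 1351 days.
1351 mod 7 = 0, so they are the same weekday.
(Apr 24, 2149 is a Thursday; Jan 4, 2153 is a Thursday.)

Yes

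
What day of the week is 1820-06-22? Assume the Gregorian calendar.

Doomsday rule: the anchor day for the 1800s is Friday. For year 20: 20÷12 = 1 r 8, and 8÷4 = 2, so 1+8+2 = 11.
Friday + 11 ≡ Tuesday — that's 1820's doomsday.
In June the doomsday date is Jun 6.
Jun 22 is 16 days after Jun 6; 16 mod 7 = 2, so Tuesday + 2 = Thursday.

Thursday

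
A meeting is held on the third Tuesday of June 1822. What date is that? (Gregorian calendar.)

June 18, 1822

June 1, 1822 is a Saturday.
The first Tuesday is therefore June 4 (3 days later).
The third Tuesday is 4 + 2×7 = June 18.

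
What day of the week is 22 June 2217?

Doomsday rule: the anchor day for the 2200s is Friday. For year 17: 17÷12 = 1 r 5, and 5÷4 = 1, so 1+5+1 = 7.
Friday + 7 ≡ Friday — that's 2217's doomsday.
In June the doomsday date is Jun 6.
Jun 22 is 16 days after Jun 6; 16 mod 7 = 2, so Friday + 2 = Sunday.

Sunday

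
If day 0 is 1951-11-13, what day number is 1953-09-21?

678

Nov 13, 1951 → Nov 13, 1952: 366 days (Feb 29, 1952 is in that span).
Nov 13, 1952 → Dec 13, 1952: 30 days (November has 30).
Dec 13, 1952 → Jan 13, 1953: 31 days (December has 31).
Jan 13, 1953 → Feb 13, 1953: 31 days (January has 31).
Feb 13, 1953 → Mar 13, 1953: 28 days (February has 28).
Mar 13, 1953 → Apr 13, 1953: 31 days (March has 31).
Apr 13, 1953 → May 13, 1953: 30 days (April has 30).
May 13, 1953 → Jun 13, 1953: 31 days (May has 31).
Jun 13, 1953 → Jul 13, 1953: 30 days (June has 30).
Jul 13, 1953 → Aug 13, 1953: 31 days (July has 31).
Aug 13, 1953 → Sep 13, 1953: 31 days (August has 31).
Sep 13, 1953 → Sep 21, 1953: 8 days.
Total: 678 days.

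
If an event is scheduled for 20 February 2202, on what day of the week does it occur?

Doomsday rule: the anchor day for the 2200s is Friday. For year 02: 2÷12 = 0 r 2, and 2÷4 = 0, so 0+2+0 = 2.
Friday + 2 ≡ Sunday — that's 2202's doomsday.
In February the doomsday date is Feb 28 (2202 is not a leap year).
Feb 20 is 8 days before Feb 28; 8 mod 7 = 1, so Sunday − 1 = Saturday.

Saturday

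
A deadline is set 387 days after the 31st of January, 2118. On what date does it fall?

Jan has 31 days: +1 → Feb 1, 2118 (386 left).
Feb has 28 days: +28 → Mar 1, 2118 (358 left).
Mar has 31 days: +31 → Apr 1, 2118 (327 left).
Apr has 30 days: +30 → May 1, 2118 (297 left).
May has 31 days: +31 → Jun 1, 2118 (266 left).
Jun has 30 days: +30 → Jul 1, 2118 (236 left).
Jul has 31 days: +31 → Aug 1, 2118 (205 left).
Aug has 31 days: +31 → Sep 1, 2118 (174 left).
Sep has 30 days: +30 → Oct 1, 2118 (144 left).
Oct has 31 days: +31 → Nov 1, 2118 (113 left).
Nov has 30 days: +30 → Dec 1, 2118 (83 left).
Dec has 31 days: +31 → Jan 1, 2119 (52 left).
Jan has 31 days: +31 → Feb 1, 2119 (21 left).
+21 → Feb 22, 2119.

February 22, 2119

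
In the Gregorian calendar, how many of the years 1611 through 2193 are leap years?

Multiples of 4 in [1611,2193]: 146.
Of those, multiples of 100: 5 (not leap unless ÷400).
Multiples of 400: 1.
Leap years = 146 − 5 + 1 = 142.

142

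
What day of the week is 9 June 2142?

Saturday

Doomsday rule: the anchor day for the 2100s is Sunday. For year 42: 42÷12 = 3 r 6, and 6÷4 = 1, so 3+6+1 = 10.
Sunday + 10 ≡ Wednesday — that's 2142's doomsday.
In June the doomsday date is Jun 6.
Jun 9 is 3 days after Jun 6; 3 mod 7 = 3, so Wednesday + 3 = Saturday.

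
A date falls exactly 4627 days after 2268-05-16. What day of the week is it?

Saturday

First find the weekday of May 16, 2268. Doomsday rule: the anchor day for the 2200s is Friday. For year 68: 68÷12 = 5 r 8, and 8÷4 = 2, so 5+8+2 = 15.
Friday + 15 ≡ Saturday — that's 2268's doomsday.
In May the doomsday date is May 9.
May 16 is 7 days after May 9; 7 mod 7 = 0, so Saturday + 0 = Saturday.
4627 mod 7 = 0, so 4627 days after a Saturday is Saturday + 0 = Saturday.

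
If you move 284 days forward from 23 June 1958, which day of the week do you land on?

Friday

First find the weekday of Jun 23, 1958. Doomsday rule: the anchor day for the 1900s is Wednesday. For year 58: 58÷12 = 4 r 10, and 10÷4 = 2, so 4+10+2 = 16.
Wednesday + 16 ≡ Friday — that's 1958's doomsday.
In June the doomsday date is Jun 6.
Jun 23 is 17 days after Jun 6; 17 mod 7 = 3, so Friday + 3 = Monday.
284 mod 7 = 4, so 284 days after a Monday is Monday + 4 = Friday.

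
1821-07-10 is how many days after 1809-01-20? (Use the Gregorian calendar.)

4554

Jan 20, 1809 → Jan 20, 1810: 365 days.
Jan 20, 1810 → Jan 20, 1811: 365 days.
Jan 20, 1811 → Jan 20, 1812: 365 days.
Jan 20, 1812 → Jan 20, 1813: 366 days (Feb 29, 1812 is in that span).
Jan 20, 1813 → Jan 20, 1814: 365 days.
Jan 20, 1814 → Jan 20, 1815: 365 days.
Jan 20, 1815 → Jan 20, 1816: 365 days.
Jan 20, 1816 → Jan 20, 1817: 366 days (Feb 29, 1816 is in that span).
Jan 20, 1817 → Jan 20, 1818: 365 days.
Jan 20, 1818 → Jan 20, 1819: 365 days.
Jan 20, 1819 → Jan 20, 1820: 365 days.
Jan 20, 1820 → Jan 20, 1821: 366 days (Feb 29, 1820 is in that span).
Jan 20, 1821 → Feb 20, 1821: 31 days (January has 31).
Feb 20, 1821 → Mar 20, 1821: 28 days (February has 28).
Mar 20, 1821 → Apr 20, 1821: 31 days (March has 31).
Apr 20, 1821 → May 20, 1821: 30 days (April has 30).
May 20, 1821 → Jun 20, 1821: 31 days (May has 31).
Jun 20, 1821 → Jul 10, 1821: 20 days.
Total: 4554 days.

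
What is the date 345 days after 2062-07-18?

June 28, 2063

Jul has 31 days: +14 → Aug 1, 2062 (331 left).
Aug has 31 days: +31 → Sep 1, 2062 (300 left).
Sep has 30 days: +30 → Oct 1, 2062 (270 left).
Oct has 31 days: +31 → Nov 1, 2062 (239 left).
Nov has 30 days: +30 → Dec 1, 2062 (209 left).
Dec has 31 days: +31 → Jan 1, 2063 (178 left).
Jan has 31 days: +31 → Feb 1, 2063 (147 left).
Feb has 28 days: +28 → Mar 1, 2063 (119 left).
Mar has 31 days: +31 → Apr 1, 2063 (88 left).
Apr has 30 days: +30 → May 1, 2063 (58 left).
May has 31 days: +31 → Jun 1, 2063 (27 left).
+27 → Jun 28, 2063.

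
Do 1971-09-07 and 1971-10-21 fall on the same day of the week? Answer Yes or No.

From Sep 7, 1971 to Oct 21, 1971 is 44 days.
44 mod 7 = 2, so they are different weekdays.
(Sep 7, 1971 is a Tuesday; Oct 21, 1971 is a Thursday.)

No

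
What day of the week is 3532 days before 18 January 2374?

First find the weekday of Jan 18, 2374. Doomsday rule: the anchor day for the 2300s is Wednesday. For year 74: 74÷12 = 6 r 2, and 2÷4 = 0, so 6+2+0 = 8.
Wednesday + 8 ≡ Thursday — that's 2374's doomsday.
In January the doomsday date is Jan 3 (2374 is not a leap year).
Jan 18 is 15 days after Jan 3; 15 mod 7 = 1, so Thursday + 1 = Friday.
3532 mod 7 = 4, so 3532 days before a Friday is Friday − 4 = Monday.

Monday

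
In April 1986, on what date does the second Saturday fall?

April 12, 1986

April 1, 1986 is a Tuesday.
The first Saturday is therefore April 5 (4 days later).
The second Saturday is 5 + 1×7 = April 12.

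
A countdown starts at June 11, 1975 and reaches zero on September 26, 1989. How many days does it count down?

5221

Jun 11, 1975 → Jun 11, 1976: 366 days (Feb 29, 1976 is in that span).
Jun 11, 1976 → Jun 11, 1977: 365 days.
Jun 11, 1977 → Jun 11, 1978: 365 days.
Jun 11, 1978 → Jun 11, 1979: 365 days.
Jun 11, 1979 → Jun 11, 1980: 366 days (Feb 29, 1980 is in that span).
Jun 11, 1980 → Jun 11, 1981: 365 days.
Jun 11, 1981 → Jun 11, 1982: 365 days.
Jun 11, 1982 → Jun 11, 1983: 365 days.
Jun 11, 1983 → Jun 11, 1984: 366 days (Feb 29, 1984 is in that span).
Jun 11, 1984 → Jun 11, 1985: 365 days.
Jun 11, 1985 → Jun 11, 1986: 365 days.
Jun 11, 1986 → Jun 11, 1987: 365 days.
Jun 11, 1987 → Jun 11, 1988: 366 days (Feb 29, 1988 is in that span).
Jun 11, 1988 → Jun 11, 1989: 365 days.
Jun 11, 1989 → Jul 11, 1989: 30 days (June has 30).
Jul 11, 1989 → Aug 11, 1989: 31 days (July has 31).
Aug 11, 1989 → Sep 11, 1989: 31 days (August has 31).
Sep 11, 1989 → Sep 26, 1989: 15 days.
Total: 5221 days.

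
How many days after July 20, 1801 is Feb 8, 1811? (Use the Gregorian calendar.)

3490

Jul 20, 1801 → Jul 20, 1802: 365 days.
Jul 20, 1802 → Jul 20, 1803: 365 days.
Jul 20, 1803 → Jul 20, 1804: 366 days (Feb 29, 1804 is in that span).
Jul 20, 1804 → Jul 20, 1805: 365 days.
Jul 20, 1805 → Jul 20, 1806: 365 days.
Jul 20, 1806 → Jul 20, 1807: 365 days.
Jul 20, 1807 → Jul 20, 1808: 366 days (Feb 29, 1808 is in that span).
Jul 20, 1808 → Jul 20, 1809: 365 days.
Jul 20, 1809 → Jul 20, 1810: 365 days.
Jul 20, 1810 → Aug 20, 1810: 31 days (July has 31).
Aug 20, 1810 → Sep 20, 1810: 31 days (August has 31).
Sep 20, 1810 → Oct 20, 1810: 30 days (September has 30).
Oct 20, 1810 → Nov 20, 1810: 31 days (October has 31).
Nov 20, 1810 → Dec 20, 1810: 30 days (November has 30).
Dec 20, 1810 → Jan 20, 1811: 31 days (December has 31).
Jan 20, 1811 → Feb 8, 1811: 19 days.
Total: 3490 days.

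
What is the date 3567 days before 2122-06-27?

September 20, 2112

−365 (one year) → Jun 27, 2121 (3202 left).
−365 (one year) → Jun 27, 2120 (2837 left).
−366 (one year; includes Feb 29, 2120) → Jun 27, 2119 (2471 left).
−365 (one year) → Jun 27, 2118 (2106 left).
−365 (one year) → Jun 27, 2117 (1741 left).
−365 (one year) → Jun 27, 2116 (1376 left).
−366 (one year; includes Feb 29, 2116) → Jun 27, 2115 (1010 left).
−365 (one year) → Jun 27, 2114 (645 left).
−365 (one year) → Jun 27, 2113 (280 left).
−27 → May 31, 2113 (end of May, 31 days; 253 left).
−31 → Apr 30, 2113 (end of Apr, 30 days; 222 left).
−30 → Mar 31, 2113 (end of Mar, 31 days; 192 left).
−31 → Feb 28, 2113 (end of Feb, 28 days; 161 left).
−28 → Jan 31, 2113 (end of Jan, 31 days; 133 left).
−31 → Dec 31, 2112 (end of Dec, 31 days; 102 left).
−31 → Nov 30, 2112 (end of Nov, 30 days; 71 left).
−30 → Oct 31, 2112 (end of Oct, 31 days; 41 left).
−31 → Sep 30, 2112 (end of Sep, 30 days; 10 left).
−10 → Sep 20, 2112.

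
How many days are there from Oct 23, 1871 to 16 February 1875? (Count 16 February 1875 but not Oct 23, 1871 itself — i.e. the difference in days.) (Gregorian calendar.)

Oct 23, 1871 → Oct 23, 1872: 366 days (Feb 29, 1872 is in that span).
Oct 23, 1872 → Oct 23, 1873: 365 days.
Oct 23, 1873 → Oct 23, 1874: 365 days.
Oct 23, 1874 → Nov 23, 1874: 31 days (October has 31).
Nov 23, 1874 → Dec 23, 1874: 30 days (November has 30).
Dec 23, 1874 → Jan 23, 1875: 31 days (December has 31).
Jan 23, 1875 → Feb 16, 1875: 24 days.
Total: 1212 days.

1212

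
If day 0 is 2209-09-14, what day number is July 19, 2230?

Sep 14, 2209 → Sep 14, 2210: 365 days.
Sep 14, 2210 → Sep 14, 2211: 365 days.
Sep 14, 2211 → Sep 14, 2212: 366 days (Feb 29, 2212 is in that span).
Sep 14, 2212 → Sep 14, 2213: 365 days.
Sep 14, 2213 → Sep 14, 2214: 365 days.
Sep 14, 2214 → Sep 14, 2215: 365 days.
Sep 14, 2215 → Sep 14, 2216: 366 days (Feb 29, 2216 is in that span).
Sep 14, 2216 → Sep 14, 2217: 365 days.
Sep 14, 2217 → Sep 14, 2218: 365 days.
Sep 14, 2218 → Sep 14, 2219: 365 days.
Sep 14, 2219 → Sep 14, 2220: 366 days (Feb 29, 2220 is in that span).
Sep 14, 2220 → Sep 14, 2221: 365 days.
Sep 14, 2221 → Sep 14, 2222: 365 days.
Sep 14, 2222 → Sep 14, 2223: 365 days.
Sep 14, 2223 → Sep 14, 2224: 366 days (Feb 29, 2224 is in that span).
Sep 14, 2224 → Sep 14, 2225: 365 days.
Sep 14, 2225 → Sep 14, 2226: 365 days.
Sep 14, 2226 → Sep 14, 2227: 365 days.
Sep 14, 2227 → Sep 14, 2228: 366 days (Feb 29, 2228 is in that span).
Sep 14, 2228 → Sep 14, 2229: 365 days.
Sep 14, 2229 → Oct 14, 2229: 30 days (September has 30).
Oct 14, 2229 → Nov 14, 2229: 31 days (October has 31).
Nov 14, 2229 → Dec 14, 2229: 30 days (November has 30).
Dec 14, 2229 → Jan 14, 2230: 31 days (December has 31).
Jan 14, 2230 → Feb 14, 2230: 31 days (January has 31).
Feb 14, 2230 → Mar 14, 2230: 28 days (February has 28).
Mar 14, 2230 → Apr 14, 2230: 31 days (March has 31).
Apr 14, 2230 → May 14, 2230: 30 days (April has 30).
May 14, 2230 → Jun 14, 2230: 31 days (May has 31).
Jun 14, 2230 → Jul 14, 2230: 30 days (June has 30).
Jul 14, 2230 → Jul 19, 2230: 5 days.
Total: 7613 days.

7613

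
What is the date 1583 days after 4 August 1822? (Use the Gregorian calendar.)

+365 (one year) → Aug 4, 1823 (1218 left).
+366 (one year; includes Feb 29, 1824) → Aug 4, 1824 (852 left).
+365 (one year) → Aug 4, 1825 (487 left).
+365 (one year) → Aug 4, 1826 (122 left).
Aug has 31 days: +28 → Sep 1, 1826 (94 left).
Sep has 30 days: +30 → Oct 1, 1826 (64 left).
Oct has 31 days: +31 → Nov 1, 1826 (33 left).
Nov has 30 days: +30 → Dec 1, 1826 (3 left).
+3 → Dec 4, 1826.

December 4, 1826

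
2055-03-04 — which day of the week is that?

Thursday

Doomsday rule: the anchor day for the 2000s is Tuesday. For year 55: 55÷12 = 4 r 7, and 7÷4 = 1, so 4+7+1 = 12.
Tuesday + 12 ≡ Sunday — that's 2055's doomsday.
In March the doomsday date is Mar 14.
Mar 4 is 10 days before Mar 14; 10 mod 7 = 3, so Sunday − 3 = Thursday.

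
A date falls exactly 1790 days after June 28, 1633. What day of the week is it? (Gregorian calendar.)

Jun 28, 1633 is a Tuesday.
1790 mod 7 = 5, so 1790 days after a Tuesday is Tuesday + 5 = Sunday.

Sunday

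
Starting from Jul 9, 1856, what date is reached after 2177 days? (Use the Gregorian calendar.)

+365 (one year) → Jul 9, 1857 (1812 left).
+365 (one year) → Jul 9, 1858 (1447 left).
+365 (one year) → Jul 9, 1859 (1082 left).
+366 (one year; includes Feb 29, 1860) → Jul 9, 1860 (716 left).
+365 (one year) → Jul 9, 1861 (351 left).
Jul has 31 days: +23 → Aug 1, 1861 (328 left).
Aug has 31 days: +31 → Sep 1, 1861 (297 left).
Sep has 30 days: +30 → Oct 1, 1861 (267 left).
Oct has 31 days: +31 → Nov 1, 1861 (236 left).
Nov has 30 days: +30 → Dec 1, 1861 (206 left).
Dec has 31 days: +31 → Jan 1, 1862 (175 left).
Jan has 31 days: +31 → Feb 1, 1862 (144 left).
Feb has 28 days: +28 → Mar 1, 1862 (116 left).
Mar has 31 days: +31 → Apr 1, 1862 (85 left).
Apr has 30 days: +30 → May 1, 1862 (55 left).
May has 31 days: +31 → Jun 1, 1862 (24 left).
+24 → Jun 25, 1862.

June 25, 1862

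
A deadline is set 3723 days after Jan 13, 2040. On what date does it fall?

March 24, 2050

+366 (one year; includes Feb 29, 2040) → Jan 13, 2041 (3357 left).
+365 (one year) → Jan 13, 2042 (2992 left).
+365 (one year) → Jan 13, 2043 (2627 left).
+365 (one year) → Jan 13, 2044 (2262 left).
+366 (one year; includes Feb 29, 2044) → Jan 13, 2045 (1896 left).
+365 (one year) → Jan 13, 2046 (1531 left).
+365 (one year) → Jan 13, 2047 (1166 left).
+365 (one year) → Jan 13, 2048 (801 left).
+366 (one year; includes Feb 29, 2048) → Jan 13, 2049 (435 left).
+365 (one year) → Jan 13, 2050 (70 left).
Jan has 31 days: +19 → Feb 1, 2050 (51 left).
Feb has 28 days: +28 → Mar 1, 2050 (23 left).
+23 → Mar 24, 2050.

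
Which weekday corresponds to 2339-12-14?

Doomsday rule: the anchor day for the 2300s is Wednesday. For year 39: 39÷12 = 3 r 3, and 3÷4 = 0, so 3+3+0 = 6.
Wednesday + 6 ≡ Tuesday — that's 2339's doomsday.
In December the doomsday date is Dec 12.
Dec 14 is 2 days after Dec 12; 2 mod 7 = 2, so Tuesday + 2 = Thursday.

Thursday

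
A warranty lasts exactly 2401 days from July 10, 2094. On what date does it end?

+365 (one year) → Jul 10, 2095 (2036 left).
+366 (one year; includes Feb 29, 2096) → Jul 10, 2096 (1670 left).
+365 (one year) → Jul 10, 2097 (1305 left).
+365 (one year) → Jul 10, 2098 (940 left).
+365 (one year) → Jul 10, 2099 (575 left).
+365 (one year) → Jul 10, 2100 (210 left).
Jul has 31 days: +22 → Aug 1, 2100 (188 left).
Aug has 31 days: +31 → Sep 1, 2100 (157 left).
Sep has 30 days: +30 → Oct 1, 2100 (127 left).
Oct has 31 days: +31 → Nov 1, 2100 (96 left).
Nov has 30 days: +30 → Dec 1, 2100 (66 left).
Dec has 31 days: +31 → Jan 1, 2101 (35 left).
Jan has 31 days: +31 → Feb 1, 2101 (4 left).
+4 → Feb 5, 2101.

February 5, 2101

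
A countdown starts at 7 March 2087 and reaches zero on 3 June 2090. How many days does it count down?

Mar 7, 2087 → Mar 7, 2088: 366 days (Feb 29, 2088 is in that span).
Mar 7, 2088 → Mar 7, 2089: 365 days.
Mar 7, 2089 → Mar 7, 2090: 365 days.
Mar 7, 2090 → Apr 7, 2090: 31 days (March has 31).
Apr 7, 2090 → May 7, 2090: 30 days (April has 30).
May 7, 2090 → Jun 3, 2090: 27 days.
Total: 1184 days.

1184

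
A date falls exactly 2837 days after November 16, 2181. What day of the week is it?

First find the weekday of Nov 16, 2181. Doomsday rule: the anchor day for the 2100s is Sunday. For year 81: 81÷12 = 6 r 9, and 9÷4 = 2, so 6+9+2 = 17.
Sunday + 17 ≡ Wednesday — that's 2181's doomsday.
In November the doomsday date is Nov 7.
Nov 16 is 9 days after Nov 7; 9 mod 7 = 2, so Wednesday + 2 = Friday.
2837 mod 7 = 2, so 2837 days after a Friday is Friday + 2 = Sunday.

Sunday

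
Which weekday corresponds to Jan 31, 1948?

January 1, 1948 is a Thursday.
Jan 1, 1948 → Jan 31, 1948: 30 days.
Total: 30 days.
30 mod 7 = 2, so Thursday + 2 = Saturday.

Saturday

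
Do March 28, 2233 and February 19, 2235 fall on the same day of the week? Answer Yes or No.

From Mar 28, 2233 to Feb 19, 2235 is 693 days.
693 mod 7 = 0, so they are the same weekday.
(Mar 28, 2233 is a Thursday; Feb 19, 2235 is a Thursday.)

Yes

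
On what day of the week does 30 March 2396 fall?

Saturday

Doomsday rule: the anchor day for the 2300s is Wednesday. For year 96: 96÷12 = 8 r 0, and 0÷4 = 0, so 8+0+0 = 8.
Wednesday + 8 ≡ Thursday — that's 2396's doomsday.
In March the doomsday date is Mar 14.
Mar 30 is 16 days after Mar 14; 16 mod 7 = 2, so Thursday + 2 = Saturday.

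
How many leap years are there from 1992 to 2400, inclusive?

100

Multiples of 4 in [1992,2400]: 103.
Of those, multiples of 100: 5 (not leap unless ÷400).
Multiples of 400: 2.
Leap years = 103 − 5 + 2 = 100.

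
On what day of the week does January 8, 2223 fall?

Wednesday

Doomsday rule: the anchor day for the 2200s is Friday. For year 23: 23÷12 = 1 r 11, and 11÷4 = 2, so 1+11+2 = 14.
Friday + 14 ≡ Friday — that's 2223's doomsday.
In January the doomsday date is Jan 3 (2223 is not a leap year).
Jan 8 is 5 days after Jan 3; 5 mod 7 = 5, so Friday + 5 = Wednesday.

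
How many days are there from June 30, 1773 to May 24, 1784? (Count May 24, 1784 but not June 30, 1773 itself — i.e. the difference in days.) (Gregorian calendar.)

3981

Jun 30, 1773 → Jun 30, 1774: 365 days.
Jun 30, 1774 → Jun 30, 1775: 365 days.
Jun 30, 1775 → Jun 30, 1776: 366 days (Feb 29, 1776 is in that span).
Jun 30, 1776 → Jun 30, 1777: 365 days.
Jun 30, 1777 → Jun 30, 1778: 365 days.
Jun 30, 1778 → Jun 30, 1779: 365 days.
Jun 30, 1779 → Jun 30, 1780: 366 days (Feb 29, 1780 is in that span).
Jun 30, 1780 → Jun 30, 1781: 365 days.
Jun 30, 1781 → Jun 30, 1782: 365 days.
Jun 30, 1782 → Jun 30, 1783: 365 days.
Jun 30, 1783 → Jul 30, 1783: 30 days (June has 30).
Jul 30, 1783 → Aug 30, 1783: 31 days (July has 31).
Aug 30, 1783 → Sep 30, 1783: 31 days (August has 31).
Sep 30, 1783 → Oct 30, 1783: 30 days (September has 30).
Oct 30, 1783 → Nov 30, 1783: 31 days (October has 31).
Nov 30, 1783 → Dec 30, 1783: 30 days (November has 30).
Dec 30, 1783 → Jan 30, 1784: 31 days (December has 31).
Jan 30, 1784 → Feb 29, 1784: 30 days (January has 31).
Feb 29, 1784 → Mar 29, 1784: 29 days (February has 29).
Mar 29, 1784 → Apr 29, 1784: 31 days (March has 31).
Apr 29, 1784 → May 24, 1784: 25 days.
Total: 3981 days.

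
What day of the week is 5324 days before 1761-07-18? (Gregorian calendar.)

First find the weekday of Jul 18, 1761. Doomsday rule: the anchor day for the 1700s is Sunday. For year 61: 61÷12 = 5 r 1, and 1÷4 = 0, so 5+1+0 = 6.
Sunday + 6 ≡ Saturday — that's 1761's doomsday.
In July the doomsday date is Jul 11.
Jul 18 is 7 days after Jul 11; 7 mod 7 = 0, so Saturday + 0 = Saturday.
5324 mod 7 = 4, so 5324 days before a Saturday is Saturday − 4 = Tuesday.

Tuesday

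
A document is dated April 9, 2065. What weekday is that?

Doomsday rule: the anchor day for the 2000s is Tuesday. For year 65: 65÷12 = 5 r 5, and 5÷4 = 1, so 5+5+1 = 11.
Tuesday + 11 ≡ Saturday — that's 2065's doomsday.
In April the doomsday date is Apr 4.
Apr 9 is 5 days after Apr 4; 5 mod 7 = 5, so Saturday + 5 = Thursday.

Thursday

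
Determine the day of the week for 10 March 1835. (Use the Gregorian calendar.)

Doomsday rule: the anchor day for the 1800s is Friday. For year 35: 35÷12 = 2 r 11, and 11÷4 = 2, so 2+11+2 = 15.
Friday + 15 ≡ Saturday — that's 1835's doomsday.
In March the doomsday date is Mar 14.
Mar 10 is 4 days before Mar 14; 4 mod 7 = 4, so Saturday − 4 = Tuesday.

Tuesday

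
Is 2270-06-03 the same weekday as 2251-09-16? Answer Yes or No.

From Sep 16, 2251 to Jun 3, 2270 is 6835 days.
6835 mod 7 = 3, so they are different weekdays.
(Sep 16, 2251 is a Tuesday; Jun 3, 2270 is a Friday.)

No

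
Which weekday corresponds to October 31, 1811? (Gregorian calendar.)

Thursday

Doomsday rule: the anchor day for the 1800s is Friday. For year 11: 11÷12 = 0 r 11, and 11÷4 = 2, so 0+11+2 = 13.
Friday + 13 ≡ Thursday — that's 1811's doomsday.
In October the doomsday date is Oct 10.
Oct 31 is 21 days after Oct 10; 21 mod 7 = 0, so Thursday + 0 = Thursday.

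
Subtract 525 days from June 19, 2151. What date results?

−365 (one year) → Jun 19, 2150 (160 left).
−19 → May 31, 2150 (end of May, 31 days; 141 left).
−31 → Apr 30, 2150 (end of Apr, 30 days; 110 left).
−30 → Mar 31, 2150 (end of Mar, 31 days; 80 left).
−31 → Feb 28, 2150 (end of Feb, 28 days; 49 left).
−28 → Jan 31, 2150 (end of Jan, 31 days; 21 left).
−21 → Jan 10, 2150.

January 10, 2150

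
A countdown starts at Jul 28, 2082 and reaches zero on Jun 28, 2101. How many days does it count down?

Jul 28, 2082 → Jul 28, 2083: 365 days.
Jul 28, 2083 → Jul 28, 2084: 366 days (Feb 29, 2084 is in that span).
Jul 28, 2084 → Jul 28, 2085: 365 days.
Jul 28, 2085 → Jul 28, 2086: 365 days.
Jul 28, 2086 → Jul 28, 2087: 365 days.
Jul 28, 2087 → Jul 28, 2088: 366 days (Feb 29, 2088 is in that span).
Jul 28, 2088 → Jul 28, 2089: 365 days.
Jul 28, 2089 → Jul 28, 2090: 365 days.
Jul 28, 2090 → Jul 28, 2091: 365 days.
Jul 28, 2091 → Jul 28, 2092: 366 days (Feb 29, 2092 is in that span).
Jul 28, 2092 → Jul 28, 2093: 365 days.
Jul 28, 2093 → Jul 28, 2094: 365 days.
Jul 28, 2094 → Jul 28, 2095: 365 days.
Jul 28, 2095 → Jul 28, 2096: 366 days (Feb 29, 2096 is in that span).
Jul 28, 2096 → Jul 28, 2097: 365 days.
Jul 28, 2097 → Jul 28, 2098: 365 days.
Jul 28, 2098 → Jul 28, 2099: 365 days.
Jul 28, 2099 → Jul 28, 2100: 365 days.
Jul 28, 2100 → Aug 28, 2100: 31 days (July has 31).
Aug 28, 2100 → Sep 28, 2100: 31 days (August has 31).
Sep 28, 2100 → Oct 28, 2100: 30 days (September has 30).
Oct 28, 2100 → Nov 28, 2100: 31 days (October has 31).
Nov 28, 2100 → Dec 28, 2100: 30 days (November has 30).
Dec 28, 2100 → Jan 28, 2101: 31 days (December has 31).
Jan 28, 2101 → Feb 28, 2101: 31 days (January has 31).
Feb 28, 2101 → Mar 28, 2101: 28 days (February has 28).
Mar 28, 2101 → Apr 28, 2101: 31 days (March has 31).
Apr 28, 2101 → May 28, 2101: 30 days (April has 30).
May 28, 2101 → Jun 28, 2101: 31 days.
Total: 6909 days.

6909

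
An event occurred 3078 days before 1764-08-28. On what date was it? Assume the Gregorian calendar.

March 25, 1756

−366 (one year; includes Feb 29, 1764) → Aug 28, 1763 (2712 left).
−365 (one year) → Aug 28, 1762 (2347 left).
−365 (one year) → Aug 28, 1761 (1982 left).
−365 (one year) → Aug 28, 1760 (1617 left).
−366 (one year; includes Feb 29, 1760) → Aug 28, 1759 (1251 left).
−365 (one year) → Aug 28, 1758 (886 left).
−365 (one year) → Aug 28, 1757 (521 left).
−365 (one year) → Aug 28, 1756 (156 left).
−28 → Jul 31, 1756 (end of Jul, 31 days; 128 left).
−31 → Jun 30, 1756 (end of Jun, 30 days; 97 left).
−30 → May 31, 1756 (end of May, 31 days; 67 left).
−31 → Apr 30, 1756 (end of Apr, 30 days; 36 left).
−30 → Mar 31, 1756 (end of Mar, 31 days; 6 left).
−6 → Mar 25, 1756.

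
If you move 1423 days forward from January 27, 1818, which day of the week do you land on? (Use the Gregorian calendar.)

Jan 27, 1818 is a Tuesday.
1423 mod 7 = 2, so 1423 days after a Tuesday is Tuesday + 2 = Thursday.

Thursday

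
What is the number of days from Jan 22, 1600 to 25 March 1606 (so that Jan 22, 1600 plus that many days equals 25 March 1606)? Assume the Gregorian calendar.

2254

Jan 22, 1600 → Jan 22, 1601: 366 days (Feb 29, 1600 is in that span).
Jan 22, 1601 → Jan 22, 1602: 365 days.
Jan 22, 1602 → Jan 22, 1603: 365 days.
Jan 22, 1603 → Jan 22, 1604: 365 days.
Jan 22, 1604 → Jan 22, 1605: 366 days (Feb 29, 1604 is in that span).
Jan 22, 1605 → Jan 22, 1606: 365 days.
Jan 22, 1606 → Feb 22, 1606: 31 days (January has 31).
Feb 22, 1606 → Mar 22, 1606: 28 days (February has 28).
Mar 22, 1606 → Mar 25, 1606: 3 days.
Total: 2254 days.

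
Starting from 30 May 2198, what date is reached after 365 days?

May 30, 2199

May has 31 days: +2 → Jun 1, 2198 (363 left).
Jun has 30 days: +30 → Jul 1, 2198 (333 left).
Jul has 31 days: +31 → Aug 1, 2198 (302 left).
Aug has 31 days: +31 → Sep 1, 2198 (271 left).
Sep has 30 days: +30 → Oct 1, 2198 (241 left).
Oct has 31 days: +31 → Nov 1, 2198 (210 left).
Nov has 30 days: +30 → Dec 1, 2198 (180 left).
Dec has 31 days: +31 → Jan 1, 2199 (149 left).
Jan has 31 days: +31 → Feb 1, 2199 (118 left).
Feb has 28 days: +28 → Mar 1, 2199 (90 left).
Mar has 31 days: +31 → Apr 1, 2199 (59 left).
Apr has 30 days: +30 → May 1, 2199 (29 left).
+29 → May 30, 2199.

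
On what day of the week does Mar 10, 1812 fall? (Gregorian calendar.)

Tuesday

Doomsday rule: the anchor day for the 1800s is Friday. For year 12: 12÷12 = 1 r 0, and 0÷4 = 0, so 1+0+0 = 1.
Friday + 1 ≡ Saturday — that's 1812's doomsday.
In March the doomsday date is Mar 14.
Mar 10 is 4 days before Mar 14; 4 mod 7 = 4, so Saturday − 4 = Tuesday.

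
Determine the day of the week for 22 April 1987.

Wednesday

Doomsday rule: the anchor day for the 1900s is Wednesday. For year 87: 87÷12 = 7 r 3, and 3÷4 = 0, so 7+3+0 = 10.
Wednesday + 10 ≡ Saturday — that's 1987's doomsday.
In April the doomsday date is Apr 4.
Apr 22 is 18 days after Apr 4; 18 mod 7 = 4, so Saturday + 4 = Wednesday.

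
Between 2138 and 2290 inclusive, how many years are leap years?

Multiples of 4 in [2138,2290]: 38.
Of those, multiples of 100: 1 (not leap unless ÷400).
Multiples of 400: 0.
Leap years = 38 − 1 + 0 = 37.

37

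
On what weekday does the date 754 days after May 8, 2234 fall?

Tuesday

First find the weekday of May 8, 2234. Doomsday rule: the anchor day for the 2200s is Friday. For year 34: 34÷12 = 2 r 10, and 10÷4 = 2, so 2+10+2 = 14.
Friday + 14 ≡ Friday — that's 2234's doomsday.
In May the doomsday date is May 9.
May 8 is 1 day before May 9; 1 mod 7 = 1, so Friday − 1 = Thursday.
754 mod 7 = 5, so 754 days after a Thursday is Thursday + 5 = Tuesday.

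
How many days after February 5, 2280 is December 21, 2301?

7989

Feb 5, 2280 → Feb 5, 2281: 366 days (Feb 29, 2280 is in that span).
Feb 5, 2281 → Feb 5, 2282: 365 days.
Feb 5, 2282 → Feb 5, 2283: 365 days.
Feb 5, 2283 → Feb 5, 2284: 365 days.
Feb 5, 2284 → Feb 5, 2285: 366 days (Feb 29, 2284 is in that span).
Feb 5, 2285 → Feb 5, 2286: 365 days.
Feb 5, 2286 → Feb 5, 2287: 365 days.
Feb 5, 2287 → Feb 5, 2288: 365 days.
Feb 5, 2288 → Feb 5, 2289: 366 days (Feb 29, 2288 is in that span).
Feb 5, 2289 → Feb 5, 2290: 365 days.
Feb 5, 2290 → Feb 5, 2291: 365 days.
Feb 5, 2291 → Feb 5, 2292: 365 days.
Feb 5, 2292 → Feb 5, 2293: 366 days (Feb 29, 2292 is in that span).
Feb 5, 2293 → Feb 5, 2294: 365 days.
Feb 5, 2294 → Feb 5, 2295: 365 days.
Feb 5, 2295 → Feb 5, 2296: 365 days.
Feb 5, 2296 → Feb 5, 2297: 366 days (Feb 29, 2296 is in that span).
Feb 5, 2297 → Feb 5, 2298: 365 days.
Feb 5, 2298 → Feb 5, 2299: 365 days.
Feb 5, 2299 → Feb 5, 2300: 365 days.
Feb 5, 2300 → Feb 5, 2301: 365 days.
Feb 5, 2301 → Mar 5, 2301: 28 days (February has 28).
Mar 5, 2301 → Apr 5, 2301: 31 days (March has 31).
Apr 5, 2301 → May 5, 2301: 30 days (April has 30).
May 5, 2301 → Jun 5, 2301: 31 days (May has 31).
Jun 5, 2301 → Jul 5, 2301: 30 days (June has 30).
Jul 5, 2301 → Aug 5, 2301: 31 days (July has 31).
Aug 5, 2301 → Sep 5, 2301: 31 days (August has 31).
Sep 5, 2301 → Oct 5, 2301: 30 days (September has 30).
Oct 5, 2301 → Nov 5, 2301: 31 days (October has 31).
Nov 5, 2301 → Dec 5, 2301: 30 days (November has 30).
Dec 5, 2301 → Dec 21, 2301: 16 days.
Total: 7989 days.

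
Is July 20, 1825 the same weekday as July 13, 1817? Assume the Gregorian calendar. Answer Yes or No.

From Jul 13, 1817 to Jul 20, 1825 is 2929 days.
2929 mod 7 = 3, so they are different weekdays.
(Jul 13, 1817 is a Sunday; Jul 20, 1825 is a Wednesday.)

No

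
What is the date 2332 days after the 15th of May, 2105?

October 3, 2111

+365 (one year) → May 15, 2106 (1967 left).
+365 (one year) → May 15, 2107 (1602 left).
+366 (one year; includes Feb 29, 2108) → May 15, 2108 (1236 left).
+365 (one year) → May 15, 2109 (871 left).
+365 (one year) → May 15, 2110 (506 left).
+365 (one year) → May 15, 2111 (141 left).
May has 31 days: +17 → Jun 1, 2111 (124 left).
Jun has 30 days: +30 → Jul 1, 2111 (94 left).
Jul has 31 days: +31 → Aug 1, 2111 (63 left).
Aug has 31 days: +31 → Sep 1, 2111 (32 left).
Sep has 30 days: +30 → Oct 1, 2111 (2 left).
+2 → Oct 3, 2111.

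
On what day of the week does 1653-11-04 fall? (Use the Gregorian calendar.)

Tuesday

Doomsday rule: the anchor day for the 1600s is Tuesday. For year 53: 53÷12 = 4 r 5, and 5÷4 = 1, so 4+5+1 = 10.
Tuesday + 10 ≡ Friday — that's 1653's doomsday.
In November the doomsday date is Nov 7.
Nov 4 is 3 days before Nov 7; 3 mod 7 = 3, so Friday − 3 = Tuesday.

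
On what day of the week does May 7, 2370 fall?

Thursday

Doomsday rule: the anchor day for the 2300s is Wednesday. For year 70: 70÷12 = 5 r 10, and 10÷4 = 2, so 5+10+2 = 17.
Wednesday + 17 ≡ Saturday — that's 2370's doomsday.
In May the doomsday date is May 9.
May 7 is 2 days before May 9; 2 mod 7 = 2, so Saturday − 2 = Thursday.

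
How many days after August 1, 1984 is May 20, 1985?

292

Aug 1, 1984 → Sep 1, 1984: 31 days (August has 31).
Sep 1, 1984 → Oct 1, 1984: 30 days (September has 30).
Oct 1, 1984 → Nov 1, 1984: 31 days (October has 31).
Nov 1, 1984 → Dec 1, 1984: 30 days (November has 30).
Dec 1, 1984 → Jan 1, 1985: 31 days (December has 31).
Jan 1, 1985 → Feb 1, 1985: 31 days (January has 31).
Feb 1, 1985 → Mar 1, 1985: 28 days (February has 28).
Mar 1, 1985 → Apr 1, 1985: 31 days (March has 31).
Apr 1, 1985 → May 1, 1985: 30 days (April has 30).
May 1, 1985 → May 20, 1985: 19 days.
Total: 292 days.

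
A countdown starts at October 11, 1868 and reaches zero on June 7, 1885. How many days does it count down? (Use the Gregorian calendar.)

Oct 11, 1868 → Oct 11, 1869: 365 days.
Oct 11, 1869 → Oct 11, 1870: 365 days.
Oct 11, 1870 → Oct 11, 1871: 365 days.
Oct 11, 1871 → Oct 11, 1872: 366 days (Feb 29, 1872 is in that span).
Oct 11, 1872 → Oct 11, 1873: 365 days.
Oct 11, 1873 → Oct 11, 1874: 365 days.
Oct 11, 1874 → Oct 11, 1875: 365 days.
Oct 11, 1875 → Oct 11, 1876: 366 days (Feb 29, 1876 is in that span).
Oct 11, 1876 → Oct 11, 1877: 365 days.
Oct 11, 1877 → Oct 11, 1878: 365 days.
Oct 11, 1878 → Oct 11, 1879: 365 days.
Oct 11, 1879 → Oct 11, 1880: 366 days (Feb 29, 1880 is in that span).
Oct 11, 1880 → Oct 11, 1881: 365 days.
Oct 11, 1881 → Oct 11, 1882: 365 days.
Oct 11, 1882 → Oct 11, 1883: 365 days.
Oct 11, 1883 → Oct 11, 1884: 366 days (Feb 29, 1884 is in that span).
Oct 11, 1884 → Nov 11, 1884: 31 days (October has 31).
Nov 11, 1884 → Dec 11, 1884: 30 days (November has 30).
Dec 11, 1884 → Jan 11, 1885: 31 days (December has 31).
Jan 11, 1885 → Feb 11, 1885: 31 days (January has 31).
Feb 11, 1885 → Mar 11, 1885: 28 days (February has 28).
Mar 11, 1885 → Apr 11, 1885: 31 days (March has 31).
Apr 11, 1885 → May 11, 1885: 30 days (April has 30).
May 11, 1885 → Jun 7, 1885: 27 days.
Total: 6083 days.

6083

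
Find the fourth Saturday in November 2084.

November 1, 2084 is a Wednesday.
The first Saturday is therefore November 4 (3 days later).
The fourth Saturday is 4 + 3×7 = November 25.

November 25, 2084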